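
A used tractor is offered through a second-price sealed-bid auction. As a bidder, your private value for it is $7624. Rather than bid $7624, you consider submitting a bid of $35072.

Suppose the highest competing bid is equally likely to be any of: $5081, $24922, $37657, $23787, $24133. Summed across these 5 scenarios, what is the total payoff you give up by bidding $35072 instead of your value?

The deviation costs you only when the competing bid falls strictly between $7624 and $35072; elsewhere both bids give the same outcome.
$5081: outcomes coincide → loss $0.
$24922: truthful payoff $0, deviation payoff −$17298 → loss $17298.
$37657: outcomes coincide → loss $0.
$23787: truthful payoff $0, deviation payoff −$16163 → loss $16163.
$24133: truthful payoff $0, deviation payoff −$16509 → loss $16509.
Total loss = $17298 + $16163 + $16509 = $49970.

$49970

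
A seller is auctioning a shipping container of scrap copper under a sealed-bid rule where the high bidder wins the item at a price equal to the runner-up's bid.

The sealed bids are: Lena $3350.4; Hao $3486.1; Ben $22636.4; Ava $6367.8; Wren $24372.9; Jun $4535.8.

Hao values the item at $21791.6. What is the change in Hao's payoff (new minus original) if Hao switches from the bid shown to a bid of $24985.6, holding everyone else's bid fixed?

−$2581.3

The highest bid among the other bidders is $24372.9; Hao's bid doesn't change that.
Original bid $3486.1: Hao is not highest (top rival bid is $24372.9); payoff $0.
Alternative bid $24985.6: Hao is highest, pays the top rival bid $24372.9; payoff $21791.6 − $24372.9 = −$2581.3.
Change in payoff = −$2581.3 − ($0) = −$2581.3.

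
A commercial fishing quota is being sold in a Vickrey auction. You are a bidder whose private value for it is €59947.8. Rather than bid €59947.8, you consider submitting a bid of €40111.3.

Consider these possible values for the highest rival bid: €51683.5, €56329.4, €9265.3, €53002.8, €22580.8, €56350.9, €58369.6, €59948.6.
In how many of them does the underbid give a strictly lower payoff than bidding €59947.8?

The deviation hurts exactly when the highest competing bid lies strictly between €40111.3 and €59947.8 — underbidding then forfeits a profitable win.
€51683.5: inside the interval → strictly worse (loss €8264.3).
€56329.4: inside the interval → strictly worse (loss €3618.4).
€9265.3: below both → same outcome either way.
€53002.8: inside the interval → strictly worse (loss €6945).
€22580.8: below both → same outcome either way.
€56350.9: inside the interval → strictly worse (loss €3596.9).
€58369.6: inside the interval → strictly worse (loss €1578.2).
€59948.6: above both → same outcome either way.
Count: 5.

5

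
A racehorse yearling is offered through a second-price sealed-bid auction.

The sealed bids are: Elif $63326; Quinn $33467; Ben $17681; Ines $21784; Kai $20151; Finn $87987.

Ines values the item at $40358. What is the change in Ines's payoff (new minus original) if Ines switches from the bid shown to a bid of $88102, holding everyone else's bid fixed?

The highest bid among the other bidders is $87987; Ines's bid doesn't change that.
Original bid $21784: Ines is not highest (top rival bid is $87987); payoff $0.
Alternative bid $88102: Ines is highest, pays the top rival bid $87987; payoff $40358 − $87987 = −$47629.
Change in payoff = −$47629 − ($0) = −$47629.

−$47629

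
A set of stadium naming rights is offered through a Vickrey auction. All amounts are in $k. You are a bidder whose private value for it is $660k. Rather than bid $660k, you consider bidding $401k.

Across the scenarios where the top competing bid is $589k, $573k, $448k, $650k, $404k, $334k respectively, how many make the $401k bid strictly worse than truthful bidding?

The deviation hurts exactly when the highest competing bid lies strictly between $401k and $660k — underbidding then forfeits a profitable win.
$589k: inside the interval → strictly worse (loss $71k).
$573k: inside the interval → strictly worse (loss $87k).
$448k: inside the interval → strictly worse (loss $212k).
$650k: inside the interval → strictly worse (loss $10k).
$404k: inside the interval → strictly worse (loss $256k).
$334k: below both → same outcome either way.
Count: 5.

5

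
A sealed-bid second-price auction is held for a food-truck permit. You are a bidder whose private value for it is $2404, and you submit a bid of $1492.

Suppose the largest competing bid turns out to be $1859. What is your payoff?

Your bid $1492 is below the highest competing bid $1859, so you lose.
A losing bidder pays nothing and receives nothing: payoff = $0.

$0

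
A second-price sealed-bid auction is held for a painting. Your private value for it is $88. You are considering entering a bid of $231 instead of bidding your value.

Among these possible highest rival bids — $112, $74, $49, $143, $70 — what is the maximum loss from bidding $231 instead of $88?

$112: truthful gives $0, deviation gives −$24 → loss $24.
$74: same outcome either way → loss $0.
$49: same outcome either way → loss $0.
$143: truthful gives $0, deviation gives −$55 → loss $55.
$70: same outcome either way → loss $0.
Maximum loss: $55.

$55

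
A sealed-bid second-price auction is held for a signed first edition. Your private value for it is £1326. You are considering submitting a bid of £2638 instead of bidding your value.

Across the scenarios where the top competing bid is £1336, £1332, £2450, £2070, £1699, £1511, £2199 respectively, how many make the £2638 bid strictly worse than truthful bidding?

The deviation hurts exactly when the highest competing bid lies strictly between £1326 and £2638 — overbidding then wins at a price above your value.
£1336: inside the interval → strictly worse (loss £10).
£1332: inside the interval → strictly worse (loss £6).
£2450: inside the interval → strictly worse (loss £1124).
£2070: inside the interval → strictly worse (loss £744).
£1699: inside the interval → strictly worse (loss £373).
£1511: inside the interval → strictly worse (loss £185).
£2199: inside the interval → strictly worse (loss £873).
Count: 7.

7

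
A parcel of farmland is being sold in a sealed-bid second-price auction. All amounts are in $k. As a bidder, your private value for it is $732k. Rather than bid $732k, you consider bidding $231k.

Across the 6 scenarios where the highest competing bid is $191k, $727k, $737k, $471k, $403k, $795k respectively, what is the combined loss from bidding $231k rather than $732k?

The deviation costs you only when the competing bid falls strictly between $231k and $732k; elsewhere both bids give the same outcome.
$191k: outcomes coincide → loss $0k.
$727k: truthful payoff $5k, deviation payoff $0k → loss $5k.
$737k: outcomes coincide → loss $0k.
$471k: truthful payoff $261k, deviation payoff $0k → loss $261k.
$403k: truthful payoff $329k, deviation payoff $0k → loss $329k.
$795k: outcomes coincide → loss $0k.
Total loss = $5k + $261k + $329k = $595k.

$595k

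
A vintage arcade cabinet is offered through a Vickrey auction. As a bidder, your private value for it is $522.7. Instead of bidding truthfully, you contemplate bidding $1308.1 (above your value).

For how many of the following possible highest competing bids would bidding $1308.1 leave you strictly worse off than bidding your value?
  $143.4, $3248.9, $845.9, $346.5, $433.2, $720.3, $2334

2

The deviation hurts exactly when the highest competing bid lies strictly between $522.7 and $1308.1 — overbidding then wins at a price above your value.
$143.4: below both → same outcome either way.
$3248.9: above both → same outcome either way.
$845.9: inside the interval → strictly worse (loss $323.2).
$346.5: below both → same outcome either way.
$433.2: below both → same outcome either way.
$720.3: inside the interval → strictly worse (loss $197.6).
$2334: above both → same outcome either way.
Count: 2.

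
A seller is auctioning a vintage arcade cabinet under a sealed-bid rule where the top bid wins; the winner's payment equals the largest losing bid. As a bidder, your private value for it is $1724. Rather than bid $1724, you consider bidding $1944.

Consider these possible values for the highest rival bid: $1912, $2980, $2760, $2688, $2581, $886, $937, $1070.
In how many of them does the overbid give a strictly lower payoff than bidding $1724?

1

The deviation hurts exactly when the highest competing bid lies strictly between $1724 and $1944 — overbidding then wins at a price above your value.
$1912: inside the interval → strictly worse (loss $188).
$2980: above both → same outcome either way.
$2760: above both → same outcome either way.
$2688: above both → same outcome either way.
$2581: above both → same outcome either way.
$886: below both → same outcome either way.
$937: below both → same outcome either way.
$1070: below both → same outcome either way.
Count: 1.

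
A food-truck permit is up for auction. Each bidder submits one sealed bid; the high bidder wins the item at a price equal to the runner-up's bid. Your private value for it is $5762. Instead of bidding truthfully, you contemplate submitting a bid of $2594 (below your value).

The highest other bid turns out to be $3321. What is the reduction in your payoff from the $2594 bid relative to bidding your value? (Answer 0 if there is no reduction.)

$2441

Bidding your value $5762: you win (since $5762 > $3321) and pay $3321. Payoff $2441.
Bidding $2594: you lose. Payoff $0.
The competing bid $3321 lies between your shaded bid and your value, so underbidding forfeits an item you could have won at a profitable price.
Loss from deviating = $2441 − ($0) = $2441.
In a second-price auction your bid sets only whether you win, not what you pay, so bidding your true value is weakly dominant.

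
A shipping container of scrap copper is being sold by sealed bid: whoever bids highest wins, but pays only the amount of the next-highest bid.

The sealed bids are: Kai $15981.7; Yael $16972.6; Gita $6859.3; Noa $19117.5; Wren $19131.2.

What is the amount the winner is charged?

Highest bid: Wren at $19131.2, so Wren wins.
Second-highest bid: Noa at $19117.5 — that is the price the winner pays.

$19117.5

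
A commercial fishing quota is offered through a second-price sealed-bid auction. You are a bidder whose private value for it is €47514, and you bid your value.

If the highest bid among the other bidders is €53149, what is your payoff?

€0

Your bid €47514 is below the highest competing bid €53149, so you lose.
A losing bidder pays nothing and receives nothing: payoff = €0.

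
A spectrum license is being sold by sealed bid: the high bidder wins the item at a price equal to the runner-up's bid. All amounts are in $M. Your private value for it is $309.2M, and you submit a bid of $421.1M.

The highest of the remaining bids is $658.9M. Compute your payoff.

Your bid $421.1M is below the highest competing bid $658.9M, so you lose.
A losing bidder pays nothing and receives nothing: payoff = $0M.

$0M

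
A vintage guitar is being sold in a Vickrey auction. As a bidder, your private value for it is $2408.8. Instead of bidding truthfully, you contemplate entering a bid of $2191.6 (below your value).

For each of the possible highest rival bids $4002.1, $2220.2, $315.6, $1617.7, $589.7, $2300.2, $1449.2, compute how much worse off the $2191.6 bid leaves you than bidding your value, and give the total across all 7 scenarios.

$297.2

The deviation costs you only when the competing bid falls strictly between $2191.6 and $2408.8; elsewhere both bids give the same outcome.
$4002.1: outcomes coincide → loss $0.
$2220.2: truthful payoff $188.6, deviation payoff $0 → loss $188.6.
$315.6: outcomes coincide → loss $0.
$1617.7: outcomes coincide → loss $0.
$589.7: outcomes coincide → loss $0.
$2300.2: truthful payoff $108.6, deviation payoff $0 → loss $108.6.
$1449.2: outcomes coincide → loss $0.
Total loss = $188.6 + $108.6 = $297.2.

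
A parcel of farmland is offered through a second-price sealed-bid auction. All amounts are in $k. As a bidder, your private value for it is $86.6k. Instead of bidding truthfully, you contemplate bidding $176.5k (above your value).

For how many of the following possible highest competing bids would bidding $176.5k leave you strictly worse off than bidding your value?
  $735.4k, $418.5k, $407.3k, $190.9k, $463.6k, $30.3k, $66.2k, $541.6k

The deviation hurts exactly when the highest competing bid lies strictly between $86.6k and $176.5k — overbidding then wins at a price above your value.
$735.4k: above both → same outcome either way.
$418.5k: above both → same outcome either way.
$407.3k: above both → same outcome either way.
$190.9k: above both → same outcome either way.
$463.6k: above both → same outcome either way.
$30.3k: below both → same outcome either way.
$66.2k: below both → same outcome either way.
$541.6k: above both → same outcome either way.
Count: 0.

0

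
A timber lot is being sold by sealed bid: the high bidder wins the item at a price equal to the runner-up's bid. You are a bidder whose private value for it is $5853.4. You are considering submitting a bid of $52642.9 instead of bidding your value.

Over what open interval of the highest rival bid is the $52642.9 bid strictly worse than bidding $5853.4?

($5853.4, $52642.9)

If the competing bid is below $5853.4, both bids win at the same price — no difference.
If it is above $52642.9, both bids lose — no difference.
If it lies strictly between $5853.4 and $52642.9, bidding your value loses (payoff 0) while bidding $52642.9 wins at a price above your value (payoff negative).
So the deviation strictly hurts on the open interval ($5853.4, $52642.9).
In a second-price auction your bid sets only whether you win, not what you pay, so bidding your true value is weakly dominant.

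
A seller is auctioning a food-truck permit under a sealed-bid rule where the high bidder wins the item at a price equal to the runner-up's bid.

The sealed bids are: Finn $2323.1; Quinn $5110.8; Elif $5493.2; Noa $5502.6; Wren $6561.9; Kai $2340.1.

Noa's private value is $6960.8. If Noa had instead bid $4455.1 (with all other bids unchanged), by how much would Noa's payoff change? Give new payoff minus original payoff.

The highest bid among the other bidders is $6561.9; Noa's bid doesn't change that.
Original bid $5502.6: Noa is not highest (top rival bid is $6561.9); payoff $0.
Alternative bid $4455.1: Noa is not highest (top rival bid is $6561.9); payoff $0.
Change in payoff = $0 − ($0) = $0.

$0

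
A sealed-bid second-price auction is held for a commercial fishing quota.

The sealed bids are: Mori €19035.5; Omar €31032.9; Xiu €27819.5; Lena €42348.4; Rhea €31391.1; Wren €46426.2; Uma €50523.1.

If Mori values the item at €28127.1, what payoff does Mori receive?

€0

Highest bid: Uma at €50523.1, so Uma wins.
Second-highest bid: Wren at €46426.2 — that is the price the winner pays.
Mori did not win, so Mori pays nothing and receives nothing: payoff €0.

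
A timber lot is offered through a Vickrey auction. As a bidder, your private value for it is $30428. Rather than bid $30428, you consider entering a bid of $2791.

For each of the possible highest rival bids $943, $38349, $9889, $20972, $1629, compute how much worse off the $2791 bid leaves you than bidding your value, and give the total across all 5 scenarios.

$29995

The deviation costs you only when the competing bid falls strictly between $2791 and $30428; elsewhere both bids give the same outcome.
$943: outcomes coincide → loss $0.
$38349: outcomes coincide → loss $0.
$9889: truthful payoff $20539, deviation payoff $0 → loss $20539.
$20972: truthful payoff $9456, deviation payoff $0 → loss $9456.
$1629: outcomes coincide → loss $0.
Total loss = $20539 + $9456 = $29995.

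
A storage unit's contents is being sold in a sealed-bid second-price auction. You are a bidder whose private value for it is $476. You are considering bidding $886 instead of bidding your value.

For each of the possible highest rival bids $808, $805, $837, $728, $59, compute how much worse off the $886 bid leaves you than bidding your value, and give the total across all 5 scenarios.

$1274

The deviation costs you only when the competing bid falls strictly between $476 and $886; elsewhere both bids give the same outcome.
$808: truthful payoff $0, deviation payoff −$332 → loss $332.
$805: truthful payoff $0, deviation payoff −$329 → loss $329.
$837: truthful payoff $0, deviation payoff −$361 → loss $361.
$728: truthful payoff $0, deviation payoff −$252 → loss $252.
$59: outcomes coincide → loss $0.
Total loss = $332 + $329 + $361 + $252 = $1274.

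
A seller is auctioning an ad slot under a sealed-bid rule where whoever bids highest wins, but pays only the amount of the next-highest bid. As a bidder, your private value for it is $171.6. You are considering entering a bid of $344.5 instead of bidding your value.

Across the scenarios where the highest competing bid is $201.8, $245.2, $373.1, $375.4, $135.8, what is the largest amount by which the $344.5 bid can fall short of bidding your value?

$201.8: truthful gives $0, deviation gives −$30.2 → loss $30.2.
$245.2: truthful gives $0, deviation gives −$73.6 → loss $73.6.
$373.1: same outcome either way → loss $0.
$375.4: same outcome either way → loss $0.
$135.8: same outcome either way → loss $0.
Maximum loss: $73.6.

$73.6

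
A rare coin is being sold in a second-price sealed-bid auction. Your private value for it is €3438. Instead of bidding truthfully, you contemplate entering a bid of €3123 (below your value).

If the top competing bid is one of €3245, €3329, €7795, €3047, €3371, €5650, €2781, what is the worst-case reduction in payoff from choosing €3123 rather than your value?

€3245: truthful gives €193, deviation gives €0 → loss €193.
€3329: truthful gives €109, deviation gives €0 → loss €109.
€7795: same outcome either way → loss €0.
€3047: same outcome either way → loss €0.
€3371: truthful gives €67, deviation gives €0 → loss €67.
€5650: same outcome either way → loss €0.
€2781: same outcome either way → loss €0.
Maximum loss: €193.

€193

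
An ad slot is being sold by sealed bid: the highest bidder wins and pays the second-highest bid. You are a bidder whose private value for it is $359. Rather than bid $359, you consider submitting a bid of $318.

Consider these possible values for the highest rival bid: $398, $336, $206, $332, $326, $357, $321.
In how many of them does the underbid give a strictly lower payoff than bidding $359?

5

The deviation hurts exactly when the highest competing bid lies strictly between $318 and $359 — underbidding then forfeits a profitable win.
$398: above both → same outcome either way.
$336: inside the interval → strictly worse (loss $23).
$206: below both → same outcome either way.
$332: inside the interval → strictly worse (loss $27).
$326: inside the interval → strictly worse (loss $33).
$357: inside the interval → strictly worse (loss $2).
$321: inside the interval → strictly worse (loss $38).
Count: 5.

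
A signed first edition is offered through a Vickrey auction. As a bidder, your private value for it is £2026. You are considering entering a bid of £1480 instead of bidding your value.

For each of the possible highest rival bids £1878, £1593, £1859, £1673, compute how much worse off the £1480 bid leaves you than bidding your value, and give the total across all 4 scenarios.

The deviation costs you only when the competing bid falls strictly between £1480 and £2026; elsewhere both bids give the same outcome.
£1878: truthful payoff £148, deviation payoff £0 → loss £148.
£1593: truthful payoff £433, deviation payoff £0 → loss £433.
£1859: truthful payoff £167, deviation payoff £0 → loss £167.
£1673: truthful payoff £353, deviation payoff £0 → loss £353.
Total loss = £148 + £433 + £167 + £353 = £1101.

£1101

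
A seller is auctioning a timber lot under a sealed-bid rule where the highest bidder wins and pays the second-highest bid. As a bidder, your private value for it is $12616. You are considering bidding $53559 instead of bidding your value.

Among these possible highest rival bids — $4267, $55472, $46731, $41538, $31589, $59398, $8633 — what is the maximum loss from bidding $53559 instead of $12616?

$34115

$4267: same outcome either way → loss $0.
$55472: same outcome either way → loss $0.
$46731: truthful gives $0, deviation gives −$34115 → loss $34115.
$41538: truthful gives $0, deviation gives −$28922 → loss $28922.
$31589: truthful gives $0, deviation gives −$18973 → loss $18973.
$59398: same outcome either way → loss $0.
$8633: same outcome either way → loss $0.
Maximum loss: $34115.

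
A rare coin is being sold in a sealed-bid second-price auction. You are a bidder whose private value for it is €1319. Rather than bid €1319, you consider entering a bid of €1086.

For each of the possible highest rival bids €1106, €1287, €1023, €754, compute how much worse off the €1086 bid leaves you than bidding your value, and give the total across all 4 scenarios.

The deviation costs you only when the competing bid falls strictly between €1086 and €1319; elsewhere both bids give the same outcome.
€1106: truthful payoff €213, deviation payoff €0 → loss €213.
€1287: truthful payoff €32, deviation payoff €0 → loss €32.
€1023: outcomes coincide → loss €0.
€754: outcomes coincide → loss €0.
Total loss = €213 + €32 = €245.
Because the price is fixed by the runner-up's bid, deviating from your value can only change a good outcome into a bad one — never the reverse.

€245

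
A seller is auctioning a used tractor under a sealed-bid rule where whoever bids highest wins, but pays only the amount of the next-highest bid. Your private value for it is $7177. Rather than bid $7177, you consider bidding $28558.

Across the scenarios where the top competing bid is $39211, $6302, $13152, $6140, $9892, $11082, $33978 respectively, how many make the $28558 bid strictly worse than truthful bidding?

3

The deviation hurts exactly when the highest competing bid lies strictly between $7177 and $28558 — overbidding then wins at a price above your value.
$39211: above both → same outcome either way.
$6302: below both → same outcome either way.
$13152: inside the interval → strictly worse (loss $5975).
$6140: below both → same outcome either way.
$9892: inside the interval → strictly worse (loss $2715).
$11082: inside the interval → strictly worse (loss $3905).
$33978: above both → same outcome either way.
Count: 3.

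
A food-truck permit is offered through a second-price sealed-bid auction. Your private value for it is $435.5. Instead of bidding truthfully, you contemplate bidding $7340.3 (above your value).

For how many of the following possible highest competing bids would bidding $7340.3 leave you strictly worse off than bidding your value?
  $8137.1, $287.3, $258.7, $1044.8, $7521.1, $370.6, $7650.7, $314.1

The deviation hurts exactly when the highest competing bid lies strictly between $435.5 and $7340.3 — overbidding then wins at a price above your value.
$8137.1: above both → same outcome either way.
$287.3: below both → same outcome either way.
$258.7: below both → same outcome either way.
$1044.8: inside the interval → strictly worse (loss $609.3).
$7521.1: above both → same outcome either way.
$370.6: below both → same outcome either way.
$7650.7: above both → same outcome either way.
$314.1: below both → same outcome either way.
Count: 1.

1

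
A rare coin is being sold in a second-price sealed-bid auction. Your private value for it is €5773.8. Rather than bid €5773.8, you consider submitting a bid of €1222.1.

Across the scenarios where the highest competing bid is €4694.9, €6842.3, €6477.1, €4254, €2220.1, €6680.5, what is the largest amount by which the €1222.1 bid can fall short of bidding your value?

€3553.7

€4694.9: truthful gives €1078.9, deviation gives €0 → loss €1078.9.
€6842.3: same outcome either way → loss €0.
€6477.1: same outcome either way → loss €0.
€4254: truthful gives €1519.8, deviation gives €0 → loss €1519.8.
€2220.1: truthful gives €3553.7, deviation gives €0 → loss €3553.7.
€6680.5: same outcome either way → loss €0.
Maximum loss: €3553.7.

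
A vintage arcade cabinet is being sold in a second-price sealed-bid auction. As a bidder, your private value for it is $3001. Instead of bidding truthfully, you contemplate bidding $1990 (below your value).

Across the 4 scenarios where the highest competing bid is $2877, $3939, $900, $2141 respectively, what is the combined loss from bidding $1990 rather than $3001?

The deviation costs you only when the competing bid falls strictly between $1990 and $3001; elsewhere both bids give the same outcome.
$2877: truthful payoff $124, deviation payoff $0 → loss $124.
$3939: outcomes coincide → loss $0.
$900: outcomes coincide → loss $0.
$2141: truthful payoff $860, deviation payoff $0 → loss $860.
Total loss = $124 + $860 = $984.

$984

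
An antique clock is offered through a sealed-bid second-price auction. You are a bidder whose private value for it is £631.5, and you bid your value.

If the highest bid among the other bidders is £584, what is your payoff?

Your bid £631.5 exceeds the highest competing bid £584, so you win.
In a second-price auction the winner pays the second-highest bid, £584.
Payoff = value − price = £631.5 − £584 = £47.5.

£47.5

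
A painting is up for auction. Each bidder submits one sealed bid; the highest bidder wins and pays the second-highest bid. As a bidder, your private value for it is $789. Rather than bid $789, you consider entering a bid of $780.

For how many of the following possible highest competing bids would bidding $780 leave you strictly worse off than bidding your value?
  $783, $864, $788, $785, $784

4

The deviation hurts exactly when the highest competing bid lies strictly between $780 and $789 — underbidding then forfeits a profitable win.
$783: inside the interval → strictly worse (loss $6).
$864: above both → same outcome either way.
$788: inside the interval → strictly worse (loss $1).
$785: inside the interval → strictly worse (loss $4).
$784: inside the interval → strictly worse (loss $5).
Count: 4.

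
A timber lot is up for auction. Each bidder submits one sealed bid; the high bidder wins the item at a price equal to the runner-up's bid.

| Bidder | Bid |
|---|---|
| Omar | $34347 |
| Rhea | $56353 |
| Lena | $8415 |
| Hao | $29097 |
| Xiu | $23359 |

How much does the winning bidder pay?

Highest bid: Rhea at $56353, so Rhea wins.
Second-highest bid: Omar at $34347 — that is the price the winner pays.

$34347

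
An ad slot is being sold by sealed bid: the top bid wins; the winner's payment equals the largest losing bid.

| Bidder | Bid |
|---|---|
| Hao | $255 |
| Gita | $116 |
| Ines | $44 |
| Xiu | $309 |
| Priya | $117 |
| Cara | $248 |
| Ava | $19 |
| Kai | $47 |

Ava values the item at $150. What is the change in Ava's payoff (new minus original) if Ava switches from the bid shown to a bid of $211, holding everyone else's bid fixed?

$0

The highest bid among the other bidders is $309; Ava's bid doesn't change that.
Original bid $19: Ava is not highest (top rival bid is $309); payoff $0.
Alternative bid $211: Ava is not highest (top rival bid is $309); payoff $0.
Change in payoff = $0 − ($0) = $0.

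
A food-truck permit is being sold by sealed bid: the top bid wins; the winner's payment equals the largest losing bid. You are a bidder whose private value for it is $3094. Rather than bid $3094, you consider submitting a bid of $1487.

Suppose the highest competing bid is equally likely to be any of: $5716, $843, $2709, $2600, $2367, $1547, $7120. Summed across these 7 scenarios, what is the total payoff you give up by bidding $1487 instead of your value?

$3153

The deviation costs you only when the competing bid falls strictly between $1487 and $3094; elsewhere both bids give the same outcome.
$5716: outcomes coincide → loss $0.
$843: outcomes coincide → loss $0.
$2709: truthful payoff $385, deviation payoff $0 → loss $385.
$2600: truthful payoff $494, deviation payoff $0 → loss $494.
$2367: truthful payoff $727, deviation payoff $0 → loss $727.
$1547: truthful payoff $1547, deviation payoff $0 → loss $1547.
$7120: outcomes coincide → loss $0.
Total loss = $385 + $494 + $727 + $1547 = $3153.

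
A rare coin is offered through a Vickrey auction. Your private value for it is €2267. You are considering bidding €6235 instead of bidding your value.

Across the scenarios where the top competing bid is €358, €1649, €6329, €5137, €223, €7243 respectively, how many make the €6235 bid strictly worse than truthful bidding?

1

The deviation hurts exactly when the highest competing bid lies strictly between €2267 and €6235 — overbidding then wins at a price above your value.
€358: below both → same outcome either way.
€1649: below both → same outcome either way.
€6329: above both → same outcome either way.
€5137: inside the interval → strictly worse (loss €2870).
€223: below both → same outcome either way.
€7243: above both → same outcome either way.
Count: 1.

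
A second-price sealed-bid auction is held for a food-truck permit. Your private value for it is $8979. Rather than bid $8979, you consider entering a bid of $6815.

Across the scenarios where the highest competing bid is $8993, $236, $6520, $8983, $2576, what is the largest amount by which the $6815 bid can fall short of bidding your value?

$8993: same outcome either way → loss $0.
$236: same outcome either way → loss $0.
$6520: same outcome either way → loss $0.
$8983: same outcome either way → loss $0.
$2576: same outcome either way → loss $0.
Maximum loss: $0.

$0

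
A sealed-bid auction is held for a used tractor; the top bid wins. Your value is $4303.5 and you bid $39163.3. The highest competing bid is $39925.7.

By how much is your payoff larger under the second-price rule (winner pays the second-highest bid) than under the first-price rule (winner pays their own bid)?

Your bid $39163.3 is below $39925.7, so you lose under either rule.
Payoff is $0 in both cases; difference = $0.

$0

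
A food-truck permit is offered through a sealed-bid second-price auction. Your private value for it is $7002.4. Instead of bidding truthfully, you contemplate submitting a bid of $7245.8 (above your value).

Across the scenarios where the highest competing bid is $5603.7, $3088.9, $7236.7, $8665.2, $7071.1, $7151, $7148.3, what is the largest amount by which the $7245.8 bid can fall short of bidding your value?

$234.3

$5603.7: same outcome either way → loss $0.
$3088.9: same outcome either way → loss $0.
$7236.7: truthful gives $0, deviation gives −$234.3 → loss $234.3.
$8665.2: same outcome either way → loss $0.
$7071.1: truthful gives $0, deviation gives −$68.7 → loss $68.7.
$7151: truthful gives $0, deviation gives −$148.6 → loss $148.6.
$7148.3: truthful gives $0, deviation gives −$145.9 → loss $145.9.
Maximum loss: $234.3.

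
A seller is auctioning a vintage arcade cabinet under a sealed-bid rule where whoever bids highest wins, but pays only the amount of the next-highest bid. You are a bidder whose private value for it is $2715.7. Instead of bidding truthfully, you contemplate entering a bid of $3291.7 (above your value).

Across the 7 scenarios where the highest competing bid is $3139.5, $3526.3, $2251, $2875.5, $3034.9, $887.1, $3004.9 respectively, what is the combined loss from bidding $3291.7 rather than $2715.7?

$1192

The deviation costs you only when the competing bid falls strictly between $2715.7 and $3291.7; elsewhere both bids give the same outcome.
$3139.5: truthful payoff $0, deviation payoff −$423.8 → loss $423.8.
$3526.3: outcomes coincide → loss $0.
$2251: outcomes coincide → loss $0.
$2875.5: truthful payoff $0, deviation payoff −$159.8 → loss $159.8.
$3034.9: truthful payoff $0, deviation payoff −$319.2 → loss $319.2.
$887.1: outcomes coincide → loss $0.
$3004.9: truthful payoff $0, deviation payoff −$289.2 → loss $289.2.
Total loss = $423.8 + $159.8 + $319.2 + $289.2 = $1192.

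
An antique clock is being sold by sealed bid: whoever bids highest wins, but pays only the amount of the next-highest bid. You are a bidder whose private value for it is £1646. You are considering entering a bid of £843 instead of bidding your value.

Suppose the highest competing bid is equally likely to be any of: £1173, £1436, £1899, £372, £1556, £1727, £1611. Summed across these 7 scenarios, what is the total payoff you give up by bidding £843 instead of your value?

The deviation costs you only when the competing bid falls strictly between £843 and £1646; elsewhere both bids give the same outcome.
£1173: truthful payoff £473, deviation payoff £0 → loss £473.
£1436: truthful payoff £210, deviation payoff £0 → loss £210.
£1899: outcomes coincide → loss £0.
£372: outcomes coincide → loss £0.
£1556: truthful payoff £90, deviation payoff £0 → loss £90.
£1727: outcomes coincide → loss £0.
£1611: truthful payoff £35, deviation payoff £0 → loss £35.
Total loss = £473 + £210 + £90 + £35 = £808.

£808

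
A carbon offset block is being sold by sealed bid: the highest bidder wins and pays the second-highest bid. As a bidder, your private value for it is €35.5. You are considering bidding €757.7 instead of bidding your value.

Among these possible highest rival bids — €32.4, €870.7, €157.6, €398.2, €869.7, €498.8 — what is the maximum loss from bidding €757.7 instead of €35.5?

€32.4: same outcome either way → loss €0.
€870.7: same outcome either way → loss €0.
€157.6: truthful gives €0, deviation gives −€122.1 → loss €122.1.
€398.2: truthful gives €0, deviation gives −€362.7 → loss €362.7.
€869.7: same outcome either way → loss €0.
€498.8: truthful gives €0, deviation gives −€463.3 → loss €463.3.
Maximum loss: €463.3.

€463.3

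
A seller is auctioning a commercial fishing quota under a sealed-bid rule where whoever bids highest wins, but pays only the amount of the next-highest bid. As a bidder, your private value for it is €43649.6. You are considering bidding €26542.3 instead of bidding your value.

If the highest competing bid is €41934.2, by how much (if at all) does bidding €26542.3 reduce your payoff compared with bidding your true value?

€1715.4

Bidding your value €43649.6: you win (since €43649.6 > €41934.2) and pay €41934.2. Payoff €1715.4.
Bidding €26542.3: you lose. Payoff €0.
The competing bid €41934.2 lies between your shaded bid and your value, so underbidding forfeits an item you could have won at a profitable price.
Loss from deviating = €1715.4 − (€0) = €1715.4.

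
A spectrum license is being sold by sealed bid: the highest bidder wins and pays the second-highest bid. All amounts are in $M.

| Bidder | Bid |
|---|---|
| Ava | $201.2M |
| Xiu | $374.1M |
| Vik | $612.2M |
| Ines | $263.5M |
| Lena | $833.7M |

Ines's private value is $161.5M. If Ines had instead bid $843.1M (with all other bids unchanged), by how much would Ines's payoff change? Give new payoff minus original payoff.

The highest bid among the other bidders is $833.7M; Ines's bid doesn't change that.
Original bid $263.5M: Ines is not highest (top rival bid is $833.7M); payoff $0M.
Alternative bid $843.1M: Ines is highest, pays the top rival bid $833.7M; payoff $161.5M − $833.7M = −$672.2M.
Change in payoff = −$672.2M − ($0M) = −$672.2M.

−$672.2M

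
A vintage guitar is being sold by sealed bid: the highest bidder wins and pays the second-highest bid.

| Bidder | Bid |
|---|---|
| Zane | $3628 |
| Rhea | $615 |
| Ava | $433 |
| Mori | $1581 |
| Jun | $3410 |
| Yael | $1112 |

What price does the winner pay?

Highest bid: Zane at $3628, so Zane wins.
Second-highest bid: Jun at $3410 — that is the price the winner pays.

$3410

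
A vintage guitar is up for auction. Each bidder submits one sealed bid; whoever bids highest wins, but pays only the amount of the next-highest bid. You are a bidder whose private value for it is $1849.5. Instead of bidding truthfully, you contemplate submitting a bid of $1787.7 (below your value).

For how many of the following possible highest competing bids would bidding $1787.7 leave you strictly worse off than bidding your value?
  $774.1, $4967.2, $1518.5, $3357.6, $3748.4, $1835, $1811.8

2

The deviation hurts exactly when the highest competing bid lies strictly between $1787.7 and $1849.5 — underbidding then forfeits a profitable win.
$774.1: below both → same outcome either way.
$4967.2: above both → same outcome either way.
$1518.5: below both → same outcome either way.
$3357.6: above both → same outcome either way.
$3748.4: above both → same outcome either way.
$1835: inside the interval → strictly worse (loss $14.5).
$1811.8: inside the interval → strictly worse (loss $37.7).
Count: 2.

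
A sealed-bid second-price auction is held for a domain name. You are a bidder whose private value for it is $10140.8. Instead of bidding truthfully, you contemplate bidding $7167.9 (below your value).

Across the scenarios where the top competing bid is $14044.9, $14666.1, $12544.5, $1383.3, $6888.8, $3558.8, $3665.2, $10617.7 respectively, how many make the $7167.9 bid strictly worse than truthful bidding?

0

The deviation hurts exactly when the highest competing bid lies strictly between $7167.9 and $10140.8 — underbidding then forfeits a profitable win.
$14044.9: above both → same outcome either way.
$14666.1: above both → same outcome either way.
$12544.5: above both → same outcome either way.
$1383.3: below both → same outcome either way.
$6888.8: below both → same outcome either way.
$3558.8: below both → same outcome either way.
$3665.2: below both → same outcome either way.
$10617.7: above both → same outcome either way.
Count: 0.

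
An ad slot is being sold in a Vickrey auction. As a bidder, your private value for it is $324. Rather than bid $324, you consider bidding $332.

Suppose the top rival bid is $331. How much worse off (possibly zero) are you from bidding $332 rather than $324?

$7

Bidding your value $324: you lose (since $324 < $331). Payoff $0.
Bidding $332: you win and pay $331. Payoff $324 − $331 = −$7.
The competing bid $331 lies between your value and your inflated bid, so overbidding wins an item priced above your value.
Loss from deviating = $0 − (−$7) = $7.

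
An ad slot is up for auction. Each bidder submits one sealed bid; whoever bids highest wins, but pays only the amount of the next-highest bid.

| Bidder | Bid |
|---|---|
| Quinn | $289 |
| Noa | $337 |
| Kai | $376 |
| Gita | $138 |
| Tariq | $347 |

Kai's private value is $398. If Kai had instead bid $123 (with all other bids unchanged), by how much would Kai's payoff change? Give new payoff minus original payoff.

−$51

The highest bid among the other bidders is $347; Kai's bid doesn't change that.
Original bid $376: Kai is highest, pays the top rival bid $347; payoff $398 − $347 = $51.
Alternative bid $123: Kai is not highest (top rival bid is $347); payoff $0.
Change in payoff = $0 − ($51) = −$51.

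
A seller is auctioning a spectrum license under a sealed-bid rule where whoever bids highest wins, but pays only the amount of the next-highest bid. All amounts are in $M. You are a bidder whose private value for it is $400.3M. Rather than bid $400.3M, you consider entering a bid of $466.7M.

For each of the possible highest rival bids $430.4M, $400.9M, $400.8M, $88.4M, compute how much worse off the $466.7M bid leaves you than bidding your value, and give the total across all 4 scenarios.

$31.2M

The deviation costs you only when the competing bid falls strictly between $400.3M and $466.7M; elsewhere both bids give the same outcome.
$430.4M: truthful payoff $0M, deviation payoff −$30.1M → loss $30.1M.
$400.9M: truthful payoff $0M, deviation payoff −$0.6M → loss $0.6M.
$400.8M: truthful payoff $0M, deviation payoff −$0.5M → loss $0.5M.
$88.4M: outcomes coincide → loss $0M.
Total loss = $30.1M + $0.6M + $0.5M = $31.2M.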